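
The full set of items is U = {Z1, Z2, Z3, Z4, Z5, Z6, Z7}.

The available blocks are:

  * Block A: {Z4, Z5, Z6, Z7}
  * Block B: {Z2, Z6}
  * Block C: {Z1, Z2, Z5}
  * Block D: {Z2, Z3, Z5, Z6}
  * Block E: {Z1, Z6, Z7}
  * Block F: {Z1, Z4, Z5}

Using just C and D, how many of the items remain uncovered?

Union of C, D = {Z1, Z2, Z3, Z5, Z6}.
Not covered: Z4, Z7 — 2 items.

2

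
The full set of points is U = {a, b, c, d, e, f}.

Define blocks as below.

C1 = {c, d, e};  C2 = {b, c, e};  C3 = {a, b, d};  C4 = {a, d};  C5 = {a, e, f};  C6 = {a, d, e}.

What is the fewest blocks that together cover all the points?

3

Take {C2, C5, C6}. Their union is {a, b, c, d, e, f}, which is all 6 points.
Only C5 contains f, so C5 is forced; the remaining 3 points need at least 2 more blocks (each remaining block adds at most 2) — so at least 3 blocks are needed, and 3 is optimal.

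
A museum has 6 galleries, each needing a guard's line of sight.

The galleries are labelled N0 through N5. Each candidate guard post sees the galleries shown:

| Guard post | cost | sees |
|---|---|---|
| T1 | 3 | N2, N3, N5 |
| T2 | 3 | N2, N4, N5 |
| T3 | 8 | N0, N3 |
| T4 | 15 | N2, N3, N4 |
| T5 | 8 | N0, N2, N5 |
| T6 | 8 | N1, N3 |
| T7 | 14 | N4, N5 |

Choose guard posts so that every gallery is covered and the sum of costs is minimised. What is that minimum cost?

19

T2, T5, T6 together cover every gallery (T2 ∪ T5 ∪ T6 = {N0, N1, N2, N3, N4, N5}); total cost 3 + 8 + 8 = 19.
The greedy pick T1, T2, T3, T6 costs 22; no covering selection beats 19.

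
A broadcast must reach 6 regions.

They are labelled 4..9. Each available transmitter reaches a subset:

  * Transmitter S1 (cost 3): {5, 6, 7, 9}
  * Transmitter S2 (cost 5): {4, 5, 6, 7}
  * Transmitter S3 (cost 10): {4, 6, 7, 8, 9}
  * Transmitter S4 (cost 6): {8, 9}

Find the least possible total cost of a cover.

11

S2, S4 together cover every region (S2 ∪ S4 = {4, 5, 6, 7, 8, 9}); total cost 5 + 6 = 11.
The greedy pick S1, S2, S4 costs 14; no covering selection beats 11.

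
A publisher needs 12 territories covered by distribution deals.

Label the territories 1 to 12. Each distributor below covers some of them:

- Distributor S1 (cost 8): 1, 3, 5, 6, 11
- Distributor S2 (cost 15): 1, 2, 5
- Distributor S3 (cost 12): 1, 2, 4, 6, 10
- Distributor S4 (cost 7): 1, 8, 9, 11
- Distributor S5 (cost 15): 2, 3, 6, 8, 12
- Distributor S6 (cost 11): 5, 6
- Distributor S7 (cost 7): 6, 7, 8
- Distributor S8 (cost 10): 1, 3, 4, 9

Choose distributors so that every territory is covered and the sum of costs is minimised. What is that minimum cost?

49

S1, S3, S4, S5, S7 together cover every territory (S1 ∪ S3 ∪ S4 ∪ S5 ∪ S7 = {1, 2, 3, 4, 5, 6, 7, 8, 9, 10, 11, 12}); total cost 8 + 12 + 7 + 15 + 7 = 49.
No covering selection has total cost below 49.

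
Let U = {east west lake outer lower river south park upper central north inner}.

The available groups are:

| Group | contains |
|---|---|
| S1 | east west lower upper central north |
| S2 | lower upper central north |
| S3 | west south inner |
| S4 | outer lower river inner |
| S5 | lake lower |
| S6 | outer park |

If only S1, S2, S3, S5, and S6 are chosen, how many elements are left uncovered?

Union of S1, S2, S3, S5, S6 = {east, west, lake, outer, lower, south, park, upper, central, north, inner}.
Not covered: river — 1 element.

1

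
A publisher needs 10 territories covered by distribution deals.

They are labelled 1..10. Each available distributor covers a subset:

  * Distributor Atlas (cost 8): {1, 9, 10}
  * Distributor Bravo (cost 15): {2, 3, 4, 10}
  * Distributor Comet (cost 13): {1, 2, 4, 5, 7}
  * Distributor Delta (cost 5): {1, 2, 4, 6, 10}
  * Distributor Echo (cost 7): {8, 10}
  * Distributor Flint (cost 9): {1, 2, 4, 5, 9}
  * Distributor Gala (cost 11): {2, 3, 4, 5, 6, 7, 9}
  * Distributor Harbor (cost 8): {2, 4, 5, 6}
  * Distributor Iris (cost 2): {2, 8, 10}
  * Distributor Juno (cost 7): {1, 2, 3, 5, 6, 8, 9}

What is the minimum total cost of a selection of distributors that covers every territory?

Delta, Gala, Iris together cover every territory (Delta ∪ Gala ∪ Iris = {1, 2, 3, 4, 5, 6, 7, 8, 9, 10}); total cost 5 + 11 + 2 = 18.
The greedy pick Iris, Juno, Delta, Gala costs 25; no covering selection beats 18.

18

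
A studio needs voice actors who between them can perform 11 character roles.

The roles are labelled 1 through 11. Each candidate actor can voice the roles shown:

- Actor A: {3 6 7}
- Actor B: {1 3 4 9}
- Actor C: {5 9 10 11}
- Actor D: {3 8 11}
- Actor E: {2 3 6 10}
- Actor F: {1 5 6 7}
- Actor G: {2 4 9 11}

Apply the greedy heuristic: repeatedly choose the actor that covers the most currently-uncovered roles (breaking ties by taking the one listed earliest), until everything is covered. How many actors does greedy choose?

Greedy: pick B (covers 4 new) → pick C (covers 3 new) → pick A (covers 2 new) → pick D (covers 1 new) → pick E (covers 1 new). Total picks: 5.
(The true minimum cover uses only 4 actors, so greedy is not optimal here.)

5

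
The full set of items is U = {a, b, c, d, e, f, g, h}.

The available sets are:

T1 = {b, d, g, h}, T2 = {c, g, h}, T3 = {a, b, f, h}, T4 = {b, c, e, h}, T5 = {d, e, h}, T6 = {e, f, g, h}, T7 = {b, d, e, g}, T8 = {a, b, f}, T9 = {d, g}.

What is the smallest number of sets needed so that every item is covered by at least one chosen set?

T2 and T3 and T7 together: T2 ∪ T3 ∪ T7 = {a, b, c, d, e, f, g, h} — every item is covered.
No 2 of the 9 sets cover everything (all 36 combinations miss at least one item), so 3 is optimal.

3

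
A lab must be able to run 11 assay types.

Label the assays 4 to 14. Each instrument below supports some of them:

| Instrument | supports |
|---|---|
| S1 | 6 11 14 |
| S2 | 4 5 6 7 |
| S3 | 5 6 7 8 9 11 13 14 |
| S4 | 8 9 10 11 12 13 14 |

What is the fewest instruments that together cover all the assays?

2

S2 and S4 together: S2 ∪ S4 = {4, 5, 6, 7, 8, 9, 10, 11, 12, 13, 14} — every assay is covered.
No single instrument has all 11 assays (the largest, S3, has 8), so 2 is optimal.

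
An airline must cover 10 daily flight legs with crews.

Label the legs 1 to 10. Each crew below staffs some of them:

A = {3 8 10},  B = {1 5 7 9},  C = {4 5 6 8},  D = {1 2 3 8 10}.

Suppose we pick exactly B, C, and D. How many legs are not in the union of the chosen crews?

0

Union of B, C, D = {1, 2, 3, 4, 5, 6, 7, 8, 9, 10} — that's every leg, so 0 are uncovered.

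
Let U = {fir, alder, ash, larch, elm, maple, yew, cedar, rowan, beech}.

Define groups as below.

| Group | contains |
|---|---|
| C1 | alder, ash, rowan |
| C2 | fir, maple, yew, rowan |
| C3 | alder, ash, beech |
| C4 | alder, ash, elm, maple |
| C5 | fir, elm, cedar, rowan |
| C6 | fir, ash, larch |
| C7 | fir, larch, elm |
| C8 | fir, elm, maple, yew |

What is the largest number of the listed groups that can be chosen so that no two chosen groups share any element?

C3, C5 are pairwise disjoint (C3={alder,ash,beech}; C5={fir,elm,cedar,rowan}).
Every remaining group overlaps one of these, and no 3 of the listed groups are pairwise disjoint, so 2 is the maximum.

2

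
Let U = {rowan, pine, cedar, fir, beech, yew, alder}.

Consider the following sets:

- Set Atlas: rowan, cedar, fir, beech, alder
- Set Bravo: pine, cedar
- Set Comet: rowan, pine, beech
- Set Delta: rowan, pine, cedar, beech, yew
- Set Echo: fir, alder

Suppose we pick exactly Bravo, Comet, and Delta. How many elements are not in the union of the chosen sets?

Union of Bravo, Comet, Delta = {rowan, pine, cedar, beech, yew}.
Not covered: fir, alder — 2 elements.

2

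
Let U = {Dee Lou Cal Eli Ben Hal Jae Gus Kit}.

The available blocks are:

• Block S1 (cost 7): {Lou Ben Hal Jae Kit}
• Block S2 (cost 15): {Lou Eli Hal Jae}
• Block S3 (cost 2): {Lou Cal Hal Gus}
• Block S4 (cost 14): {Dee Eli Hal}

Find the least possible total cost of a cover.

23

S1, S3, S4 together cover every item (S1 ∪ S3 ∪ S4 = {Dee, Lou, Cal, Eli, Ben, Hal, Jae, Gus, Kit}); total cost 7 + 2 + 14 = 23.
No covering selection has total cost below 23.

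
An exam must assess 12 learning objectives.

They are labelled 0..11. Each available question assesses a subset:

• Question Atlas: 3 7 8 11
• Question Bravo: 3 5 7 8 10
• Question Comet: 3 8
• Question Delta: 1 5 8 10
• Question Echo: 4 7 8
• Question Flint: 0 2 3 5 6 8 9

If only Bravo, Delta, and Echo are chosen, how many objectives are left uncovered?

5

Union of Bravo, Delta, Echo = {1, 3, 4, 5, 7, 8, 10}.
Not covered: 0, 2, 6, 9, 11 — 5 objectives.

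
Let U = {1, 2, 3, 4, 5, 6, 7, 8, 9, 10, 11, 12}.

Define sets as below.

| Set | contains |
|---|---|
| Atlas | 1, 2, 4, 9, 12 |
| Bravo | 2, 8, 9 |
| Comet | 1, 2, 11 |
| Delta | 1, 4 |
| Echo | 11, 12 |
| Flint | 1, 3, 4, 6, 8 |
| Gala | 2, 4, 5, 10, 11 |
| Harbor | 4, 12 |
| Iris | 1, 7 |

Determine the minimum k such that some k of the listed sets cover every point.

Take {Atlas, Flint, Gala, Iris}. Their union is {1, 2, 3, 4, 5, 6, 7, 8, 9, 10, 11, 12}, which is all 12 points.
No 3 of the 9 sets cover everything (all 84 combinations miss at least one point), so 4 is optimal.

4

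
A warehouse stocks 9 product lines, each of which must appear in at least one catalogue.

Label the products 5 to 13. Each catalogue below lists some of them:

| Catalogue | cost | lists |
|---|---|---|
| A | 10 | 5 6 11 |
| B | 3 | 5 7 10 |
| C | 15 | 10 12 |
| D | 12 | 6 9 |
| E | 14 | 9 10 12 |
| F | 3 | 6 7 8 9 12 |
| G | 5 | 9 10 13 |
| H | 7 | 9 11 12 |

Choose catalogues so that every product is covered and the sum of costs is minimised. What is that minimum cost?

B, F, G, H together cover every product (B ∪ F ∪ G ∪ H = {5, 6, 7, 8, 9, 10, 11, 12, 13}); total cost 3 + 3 + 5 + 7 = 18.
No covering selection has total cost below 18.

18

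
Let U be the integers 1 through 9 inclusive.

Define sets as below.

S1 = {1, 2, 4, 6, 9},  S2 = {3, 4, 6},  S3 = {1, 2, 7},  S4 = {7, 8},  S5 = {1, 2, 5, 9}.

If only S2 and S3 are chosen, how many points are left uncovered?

Union of S2, S3 = {1, 2, 3, 4, 6, 7}.
Not covered: 5, 8, 9 — 3 points.

3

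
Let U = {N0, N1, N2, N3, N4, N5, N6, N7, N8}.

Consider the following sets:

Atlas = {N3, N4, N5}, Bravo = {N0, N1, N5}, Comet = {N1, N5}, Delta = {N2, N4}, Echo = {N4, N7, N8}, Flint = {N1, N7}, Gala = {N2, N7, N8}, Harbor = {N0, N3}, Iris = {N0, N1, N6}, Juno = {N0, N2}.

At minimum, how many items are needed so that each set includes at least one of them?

H = {N0, N1, N4, N8} meets every set (each contains at least one member of H), and |H| = 4.
No choice of 3 items meets every set, so 4 is the minimum.

4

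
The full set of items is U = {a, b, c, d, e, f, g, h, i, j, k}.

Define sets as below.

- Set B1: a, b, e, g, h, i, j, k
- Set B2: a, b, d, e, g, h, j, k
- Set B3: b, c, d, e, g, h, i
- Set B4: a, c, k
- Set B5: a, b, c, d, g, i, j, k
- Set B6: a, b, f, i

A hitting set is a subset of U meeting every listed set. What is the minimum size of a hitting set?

2

T = {i, k} meets every set (each contains at least one member of T), and |T| = 2.
No single item lies in every set, so at least 2 are needed and 2 is optimal.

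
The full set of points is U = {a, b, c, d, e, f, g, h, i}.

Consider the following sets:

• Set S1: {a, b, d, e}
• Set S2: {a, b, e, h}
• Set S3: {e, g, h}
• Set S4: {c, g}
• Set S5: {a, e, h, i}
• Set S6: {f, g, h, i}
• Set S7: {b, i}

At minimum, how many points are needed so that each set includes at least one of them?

T = {e, g, i} meets every set (each contains at least one member of T), and |T| = 3.
No choice of 2 points meets every set, so 3 is the minimum.

3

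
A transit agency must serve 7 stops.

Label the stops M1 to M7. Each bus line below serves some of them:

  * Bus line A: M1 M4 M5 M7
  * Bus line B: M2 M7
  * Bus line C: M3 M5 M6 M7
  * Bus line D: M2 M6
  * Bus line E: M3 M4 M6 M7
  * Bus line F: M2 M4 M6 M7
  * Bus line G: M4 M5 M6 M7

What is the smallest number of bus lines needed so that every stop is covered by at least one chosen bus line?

3

A and C and F together: A ∪ C ∪ F = {M1, M2, M3, M4, M5, M6, M7} — every stop is covered.
Only A contains M1, so A is forced; the remaining 3 stops need at least 2 more bus lines (each remaining bus line adds at most 2) — so at least 3 bus lines are needed, and 3 is optimal.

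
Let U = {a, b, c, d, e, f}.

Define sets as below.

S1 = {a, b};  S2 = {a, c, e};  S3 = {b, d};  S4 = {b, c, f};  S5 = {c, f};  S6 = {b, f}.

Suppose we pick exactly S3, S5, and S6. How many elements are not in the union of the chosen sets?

2

Union of S3, S5, S6 = {b, c, d, f}.
Not covered: a, e — 2 elements.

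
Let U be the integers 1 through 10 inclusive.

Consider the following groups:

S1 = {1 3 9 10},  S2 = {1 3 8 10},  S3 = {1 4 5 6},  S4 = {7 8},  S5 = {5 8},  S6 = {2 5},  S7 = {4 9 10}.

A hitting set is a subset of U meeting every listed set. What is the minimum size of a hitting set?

Take H = {5, 7, 10}. Each listed group contains at least one of these, so H is a hitting set of size 3.
The groups S4, S6, S7 are pairwise disjoint, so any hitting set needs a separate element for each — at least 3. Hence 3 is optimal.

3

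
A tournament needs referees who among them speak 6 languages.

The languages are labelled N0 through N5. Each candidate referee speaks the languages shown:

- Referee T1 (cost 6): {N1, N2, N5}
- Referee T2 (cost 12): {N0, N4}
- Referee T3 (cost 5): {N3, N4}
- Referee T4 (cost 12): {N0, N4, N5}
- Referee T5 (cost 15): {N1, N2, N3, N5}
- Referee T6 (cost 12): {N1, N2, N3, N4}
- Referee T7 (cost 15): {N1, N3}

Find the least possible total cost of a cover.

23

T1, T3, T4 together cover every language (T1 ∪ T3 ∪ T4 = {N0, N1, N2, N3, N4, N5}); total cost 6 + 5 + 12 = 23.
No covering selection has total cost below 23.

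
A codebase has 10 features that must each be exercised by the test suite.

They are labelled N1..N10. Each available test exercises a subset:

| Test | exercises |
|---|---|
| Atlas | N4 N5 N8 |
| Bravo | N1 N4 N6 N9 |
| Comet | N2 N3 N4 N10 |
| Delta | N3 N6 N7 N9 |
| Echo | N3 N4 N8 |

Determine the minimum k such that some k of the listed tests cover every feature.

Atlas and Bravo and Comet and Delta together: Atlas ∪ Bravo ∪ Comet ∪ Delta = {N1, N2, N3, N4, N5, N6, N7, N8, N9, N10} — every feature is covered.
No 3 of the 5 tests cover everything (all 10 combinations miss at least one feature), so 4 is optimal.

4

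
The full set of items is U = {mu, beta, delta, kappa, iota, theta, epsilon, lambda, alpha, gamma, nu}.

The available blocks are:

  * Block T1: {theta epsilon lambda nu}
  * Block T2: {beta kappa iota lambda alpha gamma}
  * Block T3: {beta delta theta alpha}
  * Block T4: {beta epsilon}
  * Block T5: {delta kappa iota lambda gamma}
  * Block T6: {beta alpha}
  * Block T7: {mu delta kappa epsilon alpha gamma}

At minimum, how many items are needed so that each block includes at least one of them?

H = {kappa, epsilon, alpha} meets every block (each contains at least one member of H), and |H| = 3.
No choice of 2 items meets every block, so 3 is the minimum.

3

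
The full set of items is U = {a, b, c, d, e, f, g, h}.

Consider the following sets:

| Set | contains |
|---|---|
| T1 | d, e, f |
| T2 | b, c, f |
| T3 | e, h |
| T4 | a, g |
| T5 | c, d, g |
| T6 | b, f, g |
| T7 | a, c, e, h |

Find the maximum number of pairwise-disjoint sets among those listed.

3

T2, T3, T4 are pairwise disjoint (T2={b,c,f}; T3={e,h}; T4={a,g}).
Every remaining set overlaps one of these, and no 4 of the listed sets are pairwise disjoint, so 3 is the maximum.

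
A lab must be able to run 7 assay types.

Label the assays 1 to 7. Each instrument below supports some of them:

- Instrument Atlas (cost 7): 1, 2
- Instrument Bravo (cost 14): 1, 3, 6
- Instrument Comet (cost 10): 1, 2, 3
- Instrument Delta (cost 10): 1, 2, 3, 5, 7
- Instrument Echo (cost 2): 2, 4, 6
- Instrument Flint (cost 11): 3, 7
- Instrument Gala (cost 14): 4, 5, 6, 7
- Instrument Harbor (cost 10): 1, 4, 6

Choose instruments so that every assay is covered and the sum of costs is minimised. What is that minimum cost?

Delta, Echo together cover every assay (Delta ∪ Echo = {1, 2, 3, 4, 5, 6, 7}); total cost 10 + 2 = 12.
No covering selection has total cost below 12.

12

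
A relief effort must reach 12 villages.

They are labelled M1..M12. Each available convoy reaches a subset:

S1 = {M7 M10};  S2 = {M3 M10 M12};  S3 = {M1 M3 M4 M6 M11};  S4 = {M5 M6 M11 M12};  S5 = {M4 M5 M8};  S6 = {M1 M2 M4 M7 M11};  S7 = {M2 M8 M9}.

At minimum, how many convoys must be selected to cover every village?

4

Take {S2, S4, S6, S7}. Their union is {M1, M2, M3, M4, M5, M6, M7, M8, M9, M10, M11, M12}, which is all 12 villages.
No 3 of the 7 convoys cover everything (all 35 combinations miss at least one village), so 4 is optimal.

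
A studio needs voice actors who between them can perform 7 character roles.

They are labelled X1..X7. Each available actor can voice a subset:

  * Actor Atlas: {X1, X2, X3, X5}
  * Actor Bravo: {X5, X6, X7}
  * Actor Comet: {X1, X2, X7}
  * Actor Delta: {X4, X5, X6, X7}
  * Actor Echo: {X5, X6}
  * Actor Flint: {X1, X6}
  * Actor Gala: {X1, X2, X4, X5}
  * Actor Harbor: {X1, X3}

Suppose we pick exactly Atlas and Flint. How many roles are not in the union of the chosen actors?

2

Union of Atlas, Flint = {X1, X2, X3, X5, X6}.
Not covered: X4, X7 — 2 roles.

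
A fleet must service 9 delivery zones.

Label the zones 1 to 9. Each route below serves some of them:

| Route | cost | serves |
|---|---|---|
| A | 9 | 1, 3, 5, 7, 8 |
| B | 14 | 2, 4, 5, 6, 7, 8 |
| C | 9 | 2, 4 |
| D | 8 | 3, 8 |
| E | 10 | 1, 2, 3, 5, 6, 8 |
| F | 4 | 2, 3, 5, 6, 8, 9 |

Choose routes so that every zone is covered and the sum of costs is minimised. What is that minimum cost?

A, C, F together cover every zone (A ∪ C ∪ F = {1, 2, 3, 4, 5, 6, 7, 8, 9}); total cost 9 + 9 + 4 = 22.
No covering selection has total cost below 22.

22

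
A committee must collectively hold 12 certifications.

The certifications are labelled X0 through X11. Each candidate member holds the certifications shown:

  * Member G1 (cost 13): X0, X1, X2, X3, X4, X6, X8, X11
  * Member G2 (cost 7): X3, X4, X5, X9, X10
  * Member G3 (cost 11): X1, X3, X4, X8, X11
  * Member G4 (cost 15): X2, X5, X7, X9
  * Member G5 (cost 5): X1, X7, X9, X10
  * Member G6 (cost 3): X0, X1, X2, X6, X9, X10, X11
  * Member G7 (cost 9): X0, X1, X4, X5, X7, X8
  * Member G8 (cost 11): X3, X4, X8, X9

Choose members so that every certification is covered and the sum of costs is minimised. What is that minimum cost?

G2, G6, G7 together cover every certification (G2 ∪ G6 ∪ G7 = {X0, X1, X2, X3, X4, X5, X6, X7, X8, X9, X10, X11}); total cost 7 + 3 + 9 = 19.
No covering selection has total cost below 19.

19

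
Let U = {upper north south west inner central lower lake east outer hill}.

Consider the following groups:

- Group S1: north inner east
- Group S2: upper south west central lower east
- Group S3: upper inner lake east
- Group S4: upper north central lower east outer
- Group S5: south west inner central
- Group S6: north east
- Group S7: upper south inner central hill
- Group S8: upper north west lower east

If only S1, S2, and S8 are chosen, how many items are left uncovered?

Union of S1, S2, S8 = {upper, north, south, west, inner, central, lower, east}.
Not covered: lake, outer, hill — 3 items.

3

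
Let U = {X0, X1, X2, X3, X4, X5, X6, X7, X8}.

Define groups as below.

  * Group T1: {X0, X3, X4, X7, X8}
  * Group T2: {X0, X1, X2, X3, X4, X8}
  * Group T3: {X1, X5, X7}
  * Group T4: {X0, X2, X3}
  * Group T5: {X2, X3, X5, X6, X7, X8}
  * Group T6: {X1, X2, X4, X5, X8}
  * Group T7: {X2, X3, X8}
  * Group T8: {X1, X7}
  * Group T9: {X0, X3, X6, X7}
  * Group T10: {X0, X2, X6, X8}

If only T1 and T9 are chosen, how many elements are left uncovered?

3

Union of T1, T9 = {X0, X3, X4, X6, X7, X8}.
Not covered: X1, X2, X5 — 3 elements.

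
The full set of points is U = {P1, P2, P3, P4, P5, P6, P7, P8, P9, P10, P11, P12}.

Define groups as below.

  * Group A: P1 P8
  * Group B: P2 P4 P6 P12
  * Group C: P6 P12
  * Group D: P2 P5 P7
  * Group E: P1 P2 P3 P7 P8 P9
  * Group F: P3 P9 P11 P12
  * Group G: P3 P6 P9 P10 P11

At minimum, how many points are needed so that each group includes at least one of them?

H = {P5, P6, P8, P12} meets every group (each contains at least one member of H), and |H| = 4.
No choice of 3 points meets every group, so 4 is the minimum.

4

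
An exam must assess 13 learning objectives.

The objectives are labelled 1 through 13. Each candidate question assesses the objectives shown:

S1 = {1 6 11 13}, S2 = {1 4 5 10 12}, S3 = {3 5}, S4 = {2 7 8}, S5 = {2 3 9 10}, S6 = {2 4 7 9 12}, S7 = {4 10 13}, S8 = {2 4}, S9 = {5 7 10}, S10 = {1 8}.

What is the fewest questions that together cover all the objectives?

4

Take {S1, S2, S4, S5}. Their union is {1, 2, 3, 4, 5, 6, 7, 8, 9, 10, 11, 12, 13}, which is all 13 objectives.
No 3 of the 10 questions cover everything (all 120 combinations miss at least one objective), so 4 is optimal.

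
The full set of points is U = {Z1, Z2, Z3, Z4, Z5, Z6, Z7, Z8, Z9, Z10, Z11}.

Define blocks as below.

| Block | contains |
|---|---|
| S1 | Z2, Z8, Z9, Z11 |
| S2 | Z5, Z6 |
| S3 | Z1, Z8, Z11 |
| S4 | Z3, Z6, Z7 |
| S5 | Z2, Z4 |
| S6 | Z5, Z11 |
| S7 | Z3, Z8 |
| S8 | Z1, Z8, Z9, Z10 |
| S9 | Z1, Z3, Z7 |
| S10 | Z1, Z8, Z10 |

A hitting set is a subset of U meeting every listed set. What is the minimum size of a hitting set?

4

Take H = {Z4, Z5, Z7, Z8}. Each listed block contains at least one of these, so H is a hitting set of size 4.
The blocks S4, S5, S6, S8 are pairwise disjoint, so any hitting set needs a separate point for each — at least 4. Hence 4 is optimal.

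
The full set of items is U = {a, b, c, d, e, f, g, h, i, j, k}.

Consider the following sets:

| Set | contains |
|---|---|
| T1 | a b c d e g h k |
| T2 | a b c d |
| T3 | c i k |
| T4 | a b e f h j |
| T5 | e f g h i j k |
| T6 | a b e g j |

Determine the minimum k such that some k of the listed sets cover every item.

2

Take {T2, T5}. Their union is {a, b, c, d, e, f, g, h, i, j, k}, which is all 11 items.
No single set has all 11 items (the largest, T1, has 8), so 2 is optimal.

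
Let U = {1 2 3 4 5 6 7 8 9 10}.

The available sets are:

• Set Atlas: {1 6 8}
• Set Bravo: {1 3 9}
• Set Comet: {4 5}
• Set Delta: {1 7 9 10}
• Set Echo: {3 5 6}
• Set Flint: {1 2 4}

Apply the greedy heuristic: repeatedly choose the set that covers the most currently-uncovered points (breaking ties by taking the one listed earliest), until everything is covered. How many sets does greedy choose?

Greedy: pick Delta (covers 4 new) → pick Echo (covers 3 new) → pick Flint (covers 2 new) → pick Atlas (covers 1 new). Total picks: 4.

4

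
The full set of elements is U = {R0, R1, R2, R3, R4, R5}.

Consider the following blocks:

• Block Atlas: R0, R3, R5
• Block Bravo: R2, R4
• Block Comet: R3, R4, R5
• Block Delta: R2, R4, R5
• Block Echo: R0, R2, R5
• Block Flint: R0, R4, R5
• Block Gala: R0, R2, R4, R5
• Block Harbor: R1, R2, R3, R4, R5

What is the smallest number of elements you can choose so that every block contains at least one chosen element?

Take H = {R0, R4}. Each listed block contains at least one of these, so H is a hitting set of size 2.
The blocks Atlas, Bravo are pairwise disjoint, so any hitting set needs a separate element for each — at least 2. Hence 2 is optimal.

2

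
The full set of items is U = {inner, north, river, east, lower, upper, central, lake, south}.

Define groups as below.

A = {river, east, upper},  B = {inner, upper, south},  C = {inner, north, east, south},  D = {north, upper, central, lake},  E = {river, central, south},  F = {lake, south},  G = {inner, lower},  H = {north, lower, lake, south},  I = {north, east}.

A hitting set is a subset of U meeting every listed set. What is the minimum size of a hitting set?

T = {inner, east, upper, south} meets every group (each contains at least one member of T), and |T| = 4.
No choice of 3 items meets every group, so 4 is the minimum.

4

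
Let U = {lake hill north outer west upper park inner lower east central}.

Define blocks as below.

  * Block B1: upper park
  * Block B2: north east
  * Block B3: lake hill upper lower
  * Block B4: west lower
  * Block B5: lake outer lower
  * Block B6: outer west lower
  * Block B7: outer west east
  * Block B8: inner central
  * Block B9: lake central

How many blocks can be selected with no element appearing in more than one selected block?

B1, B2, B6, B9 are pairwise disjoint (B1={upper,park}; B2={north,east}; B6={outer,west,lower}; B9={lake,central}).
Every remaining block overlaps one of these, and no 5 of the listed blocks are pairwise disjoint, so 4 is the maximum.

4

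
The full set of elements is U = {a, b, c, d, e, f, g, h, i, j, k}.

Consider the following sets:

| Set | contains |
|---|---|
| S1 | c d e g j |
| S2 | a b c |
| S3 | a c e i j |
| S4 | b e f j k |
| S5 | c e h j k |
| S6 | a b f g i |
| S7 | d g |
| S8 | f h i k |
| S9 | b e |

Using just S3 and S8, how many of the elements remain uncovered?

Union of S3, S8 = {a, c, e, f, h, i, j, k}.
Not covered: b, d, g — 3 elements.

3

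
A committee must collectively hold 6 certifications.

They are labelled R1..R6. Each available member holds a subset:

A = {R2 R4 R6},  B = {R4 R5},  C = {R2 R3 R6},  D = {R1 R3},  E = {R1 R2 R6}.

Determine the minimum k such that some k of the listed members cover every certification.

Take {B, C, E}. Their union is {R1, R2, R3, R4, R5, R6}, which is all 6 certifications.
Only B contains R5, so B is forced; the remaining 4 certifications need at least 2 more members (each remaining member adds at most 3) — so at least 3 members are needed, and 3 is optimal.

3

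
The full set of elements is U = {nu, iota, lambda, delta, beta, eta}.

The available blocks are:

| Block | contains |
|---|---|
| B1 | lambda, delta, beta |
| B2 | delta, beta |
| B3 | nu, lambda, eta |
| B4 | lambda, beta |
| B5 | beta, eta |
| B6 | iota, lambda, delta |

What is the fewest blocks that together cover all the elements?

B1, B3, and B6 cover everything between them: the union {nu, iota, lambda, delta, beta, eta} is all of U.
Only B3 contains nu, so B3 is forced; the remaining 3 elements need at least 2 more blocks (each remaining block adds at most 2) — so at least 3 blocks are needed, and 3 is optimal.

3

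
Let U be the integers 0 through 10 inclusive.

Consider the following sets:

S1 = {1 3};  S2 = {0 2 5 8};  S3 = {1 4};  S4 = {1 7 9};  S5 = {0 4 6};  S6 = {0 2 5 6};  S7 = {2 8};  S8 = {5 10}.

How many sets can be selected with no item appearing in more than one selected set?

4

S1, S5, S7, S8 are pairwise disjoint (S1={1,3}; S5={0,4,6}; S7={2,8}; S8={5,10}).
Every remaining set overlaps one of these, and no 5 of the listed sets are pairwise disjoint, so 4 is the maximum.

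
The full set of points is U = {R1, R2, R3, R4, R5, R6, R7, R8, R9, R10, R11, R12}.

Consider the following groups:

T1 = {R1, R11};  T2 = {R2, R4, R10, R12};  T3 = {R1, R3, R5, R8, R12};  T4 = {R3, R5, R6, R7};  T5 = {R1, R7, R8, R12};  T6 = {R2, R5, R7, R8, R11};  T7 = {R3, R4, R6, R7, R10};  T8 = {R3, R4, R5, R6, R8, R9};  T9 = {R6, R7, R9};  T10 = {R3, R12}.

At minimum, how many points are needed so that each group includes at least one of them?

H = {R6, R11, R12} meets every group (each contains at least one member of H), and |H| = 3.
The groups T1, T2, T4 are pairwise disjoint, so any hitting set needs a separate point for each — at least 3. Hence 3 is optimal.

3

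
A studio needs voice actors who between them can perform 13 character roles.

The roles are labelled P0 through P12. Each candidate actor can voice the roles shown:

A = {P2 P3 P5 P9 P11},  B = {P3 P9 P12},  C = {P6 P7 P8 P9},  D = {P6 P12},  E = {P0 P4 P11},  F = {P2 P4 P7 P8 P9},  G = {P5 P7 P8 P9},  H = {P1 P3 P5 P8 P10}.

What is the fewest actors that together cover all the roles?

4

D and E and F and H together: D ∪ E ∪ F ∪ H = {P0, P1, P2, P3, P4, P5, P6, P7, P8, P9, P10, P11, P12} — every role is covered.
No 3 of the 8 actors cover everything (all 56 combinations miss at least one role), so 4 is optimal.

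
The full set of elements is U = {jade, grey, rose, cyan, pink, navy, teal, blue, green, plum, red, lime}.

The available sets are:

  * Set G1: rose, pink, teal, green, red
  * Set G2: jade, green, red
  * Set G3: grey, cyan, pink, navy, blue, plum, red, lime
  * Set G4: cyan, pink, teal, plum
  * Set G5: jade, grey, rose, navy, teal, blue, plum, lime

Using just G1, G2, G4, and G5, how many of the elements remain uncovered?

0

Union of G1, G2, G4, G5 = {jade, grey, rose, cyan, pink, navy, teal, blue, green, plum, red, lime} — that's every element, so 0 are uncovered.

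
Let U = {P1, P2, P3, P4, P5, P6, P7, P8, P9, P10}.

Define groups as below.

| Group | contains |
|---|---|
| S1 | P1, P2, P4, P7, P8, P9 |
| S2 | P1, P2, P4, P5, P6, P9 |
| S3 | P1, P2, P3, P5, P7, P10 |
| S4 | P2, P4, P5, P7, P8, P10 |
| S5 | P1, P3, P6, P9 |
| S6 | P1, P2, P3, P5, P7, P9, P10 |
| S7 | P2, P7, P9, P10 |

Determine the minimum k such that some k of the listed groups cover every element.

Take {S4, S5}. Their union is {P1, P2, P3, P4, P5, P6, P7, P8, P9, P10}, which is all 10 elements.
No single group has all 10 elements (the largest, S6, has 7), so 2 is optimal.

2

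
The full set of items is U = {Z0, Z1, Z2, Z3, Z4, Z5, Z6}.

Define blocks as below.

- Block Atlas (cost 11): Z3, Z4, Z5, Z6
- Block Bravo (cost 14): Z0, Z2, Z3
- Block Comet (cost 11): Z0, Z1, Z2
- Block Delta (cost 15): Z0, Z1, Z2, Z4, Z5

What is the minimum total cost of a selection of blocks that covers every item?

Atlas, Comet together cover every item (Atlas ∪ Comet = {Z0, Z1, Z2, Z3, Z4, Z5, Z6}); total cost 11 + 11 = 22.
No covering selection has total cost below 22.

22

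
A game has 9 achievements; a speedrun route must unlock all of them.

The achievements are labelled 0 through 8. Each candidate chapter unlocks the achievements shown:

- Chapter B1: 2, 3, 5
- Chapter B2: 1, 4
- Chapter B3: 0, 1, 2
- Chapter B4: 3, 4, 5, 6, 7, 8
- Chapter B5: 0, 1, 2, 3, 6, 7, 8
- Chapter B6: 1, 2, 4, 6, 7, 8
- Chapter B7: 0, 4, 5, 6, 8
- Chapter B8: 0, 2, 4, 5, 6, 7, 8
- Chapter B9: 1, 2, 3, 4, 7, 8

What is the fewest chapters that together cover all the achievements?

2

Take {B4, B5}. Their union is {0, 1, 2, 3, 4, 5, 6, 7, 8}, which is all 9 achievements.
No single chapter has all 9 achievements (the largest, B5, has 7), so 2 is optimal.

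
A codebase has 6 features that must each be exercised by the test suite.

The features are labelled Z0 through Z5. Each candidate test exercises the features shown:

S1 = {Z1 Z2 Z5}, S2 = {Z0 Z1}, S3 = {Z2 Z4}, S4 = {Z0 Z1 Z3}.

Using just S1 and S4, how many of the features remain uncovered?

1

Union of S1, S4 = {Z0, Z1, Z2, Z3, Z5}.
Not covered: Z4 — 1 feature.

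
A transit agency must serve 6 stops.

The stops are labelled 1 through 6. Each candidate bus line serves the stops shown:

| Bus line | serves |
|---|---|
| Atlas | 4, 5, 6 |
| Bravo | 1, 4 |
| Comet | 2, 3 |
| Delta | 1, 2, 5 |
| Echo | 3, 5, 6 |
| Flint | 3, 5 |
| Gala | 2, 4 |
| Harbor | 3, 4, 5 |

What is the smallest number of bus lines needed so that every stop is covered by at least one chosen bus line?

Take {Atlas, Delta, Flint}. Their union is {1, 2, 3, 4, 5, 6}, which is all 6 stops.
No 2 of the 8 bus lines cover everything (all 28 combinations miss at least one stop), so 3 is optimal.

3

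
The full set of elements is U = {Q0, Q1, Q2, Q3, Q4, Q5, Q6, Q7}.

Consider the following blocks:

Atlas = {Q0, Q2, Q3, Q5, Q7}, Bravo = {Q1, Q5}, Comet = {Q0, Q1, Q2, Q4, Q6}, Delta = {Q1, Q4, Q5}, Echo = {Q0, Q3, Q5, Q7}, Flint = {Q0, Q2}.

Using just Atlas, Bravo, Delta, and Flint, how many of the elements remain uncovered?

Union of Atlas, Bravo, Delta, Flint = {Q0, Q1, Q2, Q3, Q4, Q5, Q7}.
Not covered: Q6 — 1 element.

1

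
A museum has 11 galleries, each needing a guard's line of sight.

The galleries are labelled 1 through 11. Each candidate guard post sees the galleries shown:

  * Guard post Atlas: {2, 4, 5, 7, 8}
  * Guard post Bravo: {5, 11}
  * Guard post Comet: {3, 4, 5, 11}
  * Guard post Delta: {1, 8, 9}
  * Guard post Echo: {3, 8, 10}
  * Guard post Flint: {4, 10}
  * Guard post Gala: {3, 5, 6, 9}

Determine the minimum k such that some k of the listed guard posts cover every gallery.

5

Atlas and Bravo and Delta and Echo and Gala together: Atlas ∪ Bravo ∪ Delta ∪ Echo ∪ Gala = {1, 2, 3, 4, 5, 6, 7, 8, 9, 10, 11} — every gallery is covered.
No 4 of the 7 guard posts cover everything (all 35 combinations miss at least one gallery), so 5 is optimal.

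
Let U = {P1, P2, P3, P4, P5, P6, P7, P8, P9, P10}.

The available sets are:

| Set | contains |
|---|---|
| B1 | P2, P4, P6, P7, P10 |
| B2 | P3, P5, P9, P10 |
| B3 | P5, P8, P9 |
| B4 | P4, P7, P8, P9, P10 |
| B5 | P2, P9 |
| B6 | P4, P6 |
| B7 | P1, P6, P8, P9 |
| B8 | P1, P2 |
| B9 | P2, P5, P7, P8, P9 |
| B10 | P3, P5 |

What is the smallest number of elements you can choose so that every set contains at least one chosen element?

The 4 elements {P1, P3, P6, P9} hit every set.
No choice of 3 elements meets every set, so 4 is the minimum.

4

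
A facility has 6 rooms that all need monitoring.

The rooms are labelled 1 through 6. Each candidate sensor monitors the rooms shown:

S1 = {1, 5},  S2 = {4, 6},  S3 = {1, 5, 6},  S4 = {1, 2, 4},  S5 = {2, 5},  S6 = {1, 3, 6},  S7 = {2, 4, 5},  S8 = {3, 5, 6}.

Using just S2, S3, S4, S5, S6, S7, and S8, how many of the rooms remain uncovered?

0

Union of S2, S3, S4, S5, S6, S7, S8 = {1, 2, 3, 4, 5, 6} — that's every room, so 0 are uncovered.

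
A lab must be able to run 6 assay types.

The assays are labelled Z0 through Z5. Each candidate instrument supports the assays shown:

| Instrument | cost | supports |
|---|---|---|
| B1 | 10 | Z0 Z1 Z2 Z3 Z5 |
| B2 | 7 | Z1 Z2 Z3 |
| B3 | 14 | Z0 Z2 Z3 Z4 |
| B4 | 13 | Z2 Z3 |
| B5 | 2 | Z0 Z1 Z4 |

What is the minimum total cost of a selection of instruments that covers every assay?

12

B1, B5 together cover every assay (B1 ∪ B5 = {Z0, Z1, Z2, Z3, Z4, Z5}); total cost 10 + 2 = 12.
No covering selection has total cost below 12.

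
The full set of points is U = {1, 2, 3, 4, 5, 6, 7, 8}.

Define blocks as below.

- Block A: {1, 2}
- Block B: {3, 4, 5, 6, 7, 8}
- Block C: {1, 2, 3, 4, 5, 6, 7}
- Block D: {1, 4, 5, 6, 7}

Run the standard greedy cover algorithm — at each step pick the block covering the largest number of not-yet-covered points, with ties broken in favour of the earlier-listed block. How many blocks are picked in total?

Greedy: pick C (covers 7 new) → pick B (covers 1 new). Total picks: 2.

2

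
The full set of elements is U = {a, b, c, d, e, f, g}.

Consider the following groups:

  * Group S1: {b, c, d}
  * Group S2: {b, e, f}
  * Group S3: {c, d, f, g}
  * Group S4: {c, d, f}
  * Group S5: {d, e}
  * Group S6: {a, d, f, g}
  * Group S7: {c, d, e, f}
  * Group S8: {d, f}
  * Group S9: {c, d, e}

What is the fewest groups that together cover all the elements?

S1, S6, and S7 cover everything between them: the union {a, b, c, d, e, f, g} is all of U.
Only S6 contains a, so S6 is forced; the remaining 3 elements need at least 2 more groups (each remaining group adds at most 2) — so at least 3 groups are needed, and 3 is optimal.

3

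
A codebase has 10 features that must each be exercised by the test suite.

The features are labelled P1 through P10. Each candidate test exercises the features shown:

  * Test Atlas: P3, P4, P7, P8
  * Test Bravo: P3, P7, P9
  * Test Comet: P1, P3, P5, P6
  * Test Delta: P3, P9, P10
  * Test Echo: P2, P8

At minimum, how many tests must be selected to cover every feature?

Atlas and Comet and Delta and Echo together: Atlas ∪ Comet ∪ Delta ∪ Echo = {P1, P2, P3, P4, P5, P6, P7, P8, P9, P10} — every feature is covered.
Only Delta contains P10, so Delta is forced; the remaining 7 features need at least 3 more tests (each remaining test adds at most 3) — so at least 4 tests are needed, and 4 is optimal.

4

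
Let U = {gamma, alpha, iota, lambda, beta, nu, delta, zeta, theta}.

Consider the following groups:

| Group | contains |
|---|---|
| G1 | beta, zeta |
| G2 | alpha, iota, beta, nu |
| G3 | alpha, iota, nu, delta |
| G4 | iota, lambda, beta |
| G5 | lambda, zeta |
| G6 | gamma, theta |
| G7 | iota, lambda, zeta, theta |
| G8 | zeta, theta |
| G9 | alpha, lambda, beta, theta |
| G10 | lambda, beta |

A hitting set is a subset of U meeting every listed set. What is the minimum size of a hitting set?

The 4 points {iota, beta, zeta, theta} hit every group.
No choice of 3 points meets every group, so 4 is the minimum.

4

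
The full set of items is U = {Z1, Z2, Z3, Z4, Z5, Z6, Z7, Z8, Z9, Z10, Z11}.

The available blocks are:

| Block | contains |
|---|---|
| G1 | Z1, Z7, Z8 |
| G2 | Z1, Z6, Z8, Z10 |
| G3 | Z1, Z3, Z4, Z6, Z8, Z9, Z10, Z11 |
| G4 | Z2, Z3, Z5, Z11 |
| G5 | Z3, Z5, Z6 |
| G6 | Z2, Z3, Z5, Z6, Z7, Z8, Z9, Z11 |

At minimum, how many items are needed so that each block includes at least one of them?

2

Take H = {Z1, Z3}. Each listed block contains at least one of these, so H is a hitting set of size 2.
The blocks G1, G5 are pairwise disjoint, so any hitting set needs a separate item for each — at least 2. Hence 2 is optimal.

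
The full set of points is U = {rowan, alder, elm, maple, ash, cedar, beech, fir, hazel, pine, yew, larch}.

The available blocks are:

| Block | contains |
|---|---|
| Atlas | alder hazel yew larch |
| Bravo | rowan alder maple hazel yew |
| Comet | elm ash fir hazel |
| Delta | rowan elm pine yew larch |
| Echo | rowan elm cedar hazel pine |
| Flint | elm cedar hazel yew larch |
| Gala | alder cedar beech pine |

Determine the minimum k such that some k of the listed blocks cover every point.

Take {Bravo, Comet, Flint, Gala}. Their union is {rowan, alder, elm, maple, ash, cedar, beech, fir, hazel, pine, yew, larch}, which is all 12 points.
Only Bravo contains maple, so Bravo is forced; the remaining 7 points need at least 3 more blocks (each remaining block adds at most 3) — so at least 4 blocks are needed, and 4 is optimal.

4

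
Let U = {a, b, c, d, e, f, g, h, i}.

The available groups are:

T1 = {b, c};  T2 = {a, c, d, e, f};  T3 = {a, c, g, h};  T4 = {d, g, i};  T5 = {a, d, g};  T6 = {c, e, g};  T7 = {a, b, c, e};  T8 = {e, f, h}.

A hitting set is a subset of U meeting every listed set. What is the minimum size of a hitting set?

T = {c, d, f} meets every group (each contains at least one member of T), and |T| = 3.
The groups T1, T4, T8 are pairwise disjoint, so any hitting set needs a separate element for each — at least 3. Hence 3 is optimal.

3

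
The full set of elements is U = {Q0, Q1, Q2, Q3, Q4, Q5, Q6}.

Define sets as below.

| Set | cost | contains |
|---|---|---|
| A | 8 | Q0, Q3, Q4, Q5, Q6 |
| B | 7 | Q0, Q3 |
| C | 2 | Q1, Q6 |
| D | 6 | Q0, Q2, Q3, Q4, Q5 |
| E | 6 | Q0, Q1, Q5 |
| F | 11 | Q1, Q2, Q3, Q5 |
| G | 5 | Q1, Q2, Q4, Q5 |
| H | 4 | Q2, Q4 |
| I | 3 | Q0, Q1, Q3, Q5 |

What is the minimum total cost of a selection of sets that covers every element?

8

C, D together cover every element (C ∪ D = {Q0, Q1, Q2, Q3, Q4, Q5, Q6}); total cost 2 + 6 = 8.
The greedy pick I, C, H costs 9; no covering selection beats 8.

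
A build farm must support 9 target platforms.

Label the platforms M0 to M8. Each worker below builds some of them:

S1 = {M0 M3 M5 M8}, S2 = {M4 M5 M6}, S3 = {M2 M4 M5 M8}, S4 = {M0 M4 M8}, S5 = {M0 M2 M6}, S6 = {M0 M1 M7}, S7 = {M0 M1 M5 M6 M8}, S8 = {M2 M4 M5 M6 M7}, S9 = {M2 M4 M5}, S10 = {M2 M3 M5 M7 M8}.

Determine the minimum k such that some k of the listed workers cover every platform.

Take {S1, S6, S8}. Their union is {M0, M1, M2, M3, M4, M5, M6, M7, M8}, which is all 9 platforms.
No 2 of the 10 workers cover everything (all 45 combinations miss at least one platform), so 3 is optimal.

3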